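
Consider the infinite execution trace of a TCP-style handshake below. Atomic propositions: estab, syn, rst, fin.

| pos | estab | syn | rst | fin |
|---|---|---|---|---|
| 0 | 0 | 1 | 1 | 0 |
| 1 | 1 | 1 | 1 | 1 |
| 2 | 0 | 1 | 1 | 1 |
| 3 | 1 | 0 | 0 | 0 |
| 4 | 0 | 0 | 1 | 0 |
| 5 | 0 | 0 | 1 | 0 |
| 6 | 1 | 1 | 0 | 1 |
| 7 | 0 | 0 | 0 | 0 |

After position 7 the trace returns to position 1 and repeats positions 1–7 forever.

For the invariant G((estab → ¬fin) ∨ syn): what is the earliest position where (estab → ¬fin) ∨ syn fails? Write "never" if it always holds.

never

(estab → ¬fin) ∨ syn holds at every position 0..7, and those are all the positions the trace ever visits, so the invariant G((estab → ¬fin) ∨ syn) is never violated.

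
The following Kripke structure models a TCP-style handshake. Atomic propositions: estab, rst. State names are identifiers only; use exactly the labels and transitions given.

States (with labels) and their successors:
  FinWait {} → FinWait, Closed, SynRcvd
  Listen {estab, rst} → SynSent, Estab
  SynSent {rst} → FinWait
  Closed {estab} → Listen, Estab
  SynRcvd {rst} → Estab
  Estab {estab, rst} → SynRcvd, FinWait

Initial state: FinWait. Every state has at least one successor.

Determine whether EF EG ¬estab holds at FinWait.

States satisfying EG ¬estab: {FinWait, SynSent}.
States satisfying EF EG ¬estab: {FinWait, Listen, SynSent, Closed, SynRcvd, Estab}.
Some path from FinWait reaches a state where EG ¬estab holds.
FinWait ∈ Sat(EF EG ¬estab).

Satisfied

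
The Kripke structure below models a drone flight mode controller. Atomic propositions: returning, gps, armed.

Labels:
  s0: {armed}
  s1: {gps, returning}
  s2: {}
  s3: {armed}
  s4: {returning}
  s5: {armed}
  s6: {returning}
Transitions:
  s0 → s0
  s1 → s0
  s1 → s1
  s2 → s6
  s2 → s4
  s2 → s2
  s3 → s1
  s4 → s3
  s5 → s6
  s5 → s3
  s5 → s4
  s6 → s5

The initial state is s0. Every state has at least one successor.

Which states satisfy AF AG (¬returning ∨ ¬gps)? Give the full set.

States satisfying AG (¬returning ∨ ¬gps): {s0}.
States satisfying AF AG (¬returning ∨ ¬gps): {s0}.

{s0}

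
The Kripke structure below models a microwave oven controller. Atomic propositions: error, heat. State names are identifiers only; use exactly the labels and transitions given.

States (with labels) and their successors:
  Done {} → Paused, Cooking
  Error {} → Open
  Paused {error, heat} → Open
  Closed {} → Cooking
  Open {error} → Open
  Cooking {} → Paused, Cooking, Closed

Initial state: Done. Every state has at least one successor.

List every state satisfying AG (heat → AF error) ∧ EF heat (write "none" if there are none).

States satisfying heat → AF error: {Done, Error, Paused, Closed, Open, Cooking}.
States satisfying AG (heat → AF error): {Done, Error, Paused, Closed, Open, Cooking}.
States satisfying heat: {Paused}.
States satisfying EF heat: {Done, Paused, Closed, Cooking}.
States satisfying AG (heat → AF error) ∧ EF heat: {Done, Paused, Closed, Cooking}.

{Done, Paused, Closed, Cooking}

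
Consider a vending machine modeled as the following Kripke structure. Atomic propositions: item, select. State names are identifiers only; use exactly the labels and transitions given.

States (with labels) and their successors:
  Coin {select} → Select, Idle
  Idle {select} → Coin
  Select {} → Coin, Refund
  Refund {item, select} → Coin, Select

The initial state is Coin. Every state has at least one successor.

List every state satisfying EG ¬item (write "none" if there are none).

{Coin, Idle, Select}

States satisfying ¬item: {Coin, Idle, Select}.
States satisfying EG ¬item: {Coin, Idle, Select}.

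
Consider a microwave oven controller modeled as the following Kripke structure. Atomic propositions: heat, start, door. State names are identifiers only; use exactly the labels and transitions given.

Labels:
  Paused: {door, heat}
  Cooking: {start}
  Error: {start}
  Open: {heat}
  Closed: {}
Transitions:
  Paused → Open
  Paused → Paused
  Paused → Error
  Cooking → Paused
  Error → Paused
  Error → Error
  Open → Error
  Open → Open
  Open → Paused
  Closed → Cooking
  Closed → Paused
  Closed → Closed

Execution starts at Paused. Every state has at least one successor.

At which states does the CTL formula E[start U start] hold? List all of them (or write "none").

{Cooking, Error}

States satisfying start: {Cooking, Error}.
States satisfying E[start U start]: {Cooking, Error}.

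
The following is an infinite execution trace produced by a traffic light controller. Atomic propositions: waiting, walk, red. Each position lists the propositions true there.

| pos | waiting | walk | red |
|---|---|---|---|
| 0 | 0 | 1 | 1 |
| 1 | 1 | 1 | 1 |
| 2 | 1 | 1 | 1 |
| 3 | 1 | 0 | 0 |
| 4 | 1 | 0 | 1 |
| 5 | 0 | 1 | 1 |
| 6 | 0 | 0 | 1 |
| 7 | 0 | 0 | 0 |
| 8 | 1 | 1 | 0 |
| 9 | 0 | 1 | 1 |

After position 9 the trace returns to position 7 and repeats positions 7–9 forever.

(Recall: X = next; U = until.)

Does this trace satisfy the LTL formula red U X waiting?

Holds

Walking from position 0: X waiting first holds at position 0, and red holds at every earlier position along the way, so red U X waiting holds.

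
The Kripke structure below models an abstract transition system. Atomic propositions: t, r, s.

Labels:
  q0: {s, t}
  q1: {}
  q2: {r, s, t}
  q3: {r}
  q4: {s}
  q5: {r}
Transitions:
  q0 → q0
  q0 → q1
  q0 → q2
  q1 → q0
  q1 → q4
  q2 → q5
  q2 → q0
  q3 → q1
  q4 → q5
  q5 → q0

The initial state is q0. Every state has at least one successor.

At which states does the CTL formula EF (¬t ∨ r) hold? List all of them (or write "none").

States satisfying ¬t ∨ r: {q1, q2, q3, q4, q5}.
States satisfying EF (¬t ∨ r): {q0, q1, q2, q3, q4, q5}.

{q0, q1, q2, q3, q4, q5}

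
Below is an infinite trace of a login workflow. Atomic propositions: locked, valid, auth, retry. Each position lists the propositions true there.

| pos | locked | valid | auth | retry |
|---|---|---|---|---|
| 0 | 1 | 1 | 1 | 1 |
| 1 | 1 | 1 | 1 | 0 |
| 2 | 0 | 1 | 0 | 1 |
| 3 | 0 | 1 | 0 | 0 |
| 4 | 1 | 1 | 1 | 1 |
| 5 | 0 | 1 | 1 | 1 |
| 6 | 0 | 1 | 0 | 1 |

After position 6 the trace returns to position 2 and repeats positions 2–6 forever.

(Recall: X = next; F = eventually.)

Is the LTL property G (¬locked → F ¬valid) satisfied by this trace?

Violated

¬locked → F ¬valid must hold at every position from 0 onward. It fails at position 2, so G (¬locked → F ¬valid) is false.
Positions where ¬locked holds: 2, 3, 5, 6.
Check F ¬valid at each: 2→fails, 3→fails, 5→fails, 6→fails.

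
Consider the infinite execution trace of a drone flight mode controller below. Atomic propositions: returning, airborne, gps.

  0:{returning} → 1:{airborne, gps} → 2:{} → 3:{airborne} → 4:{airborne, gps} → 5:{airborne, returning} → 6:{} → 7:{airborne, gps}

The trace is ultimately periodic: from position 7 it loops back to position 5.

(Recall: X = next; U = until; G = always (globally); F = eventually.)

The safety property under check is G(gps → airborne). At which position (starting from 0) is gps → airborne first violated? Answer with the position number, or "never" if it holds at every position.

never

gps → airborne holds at every position 0..7, and those are all the positions the trace ever visits, so the invariant G(gps → airborne) is never violated.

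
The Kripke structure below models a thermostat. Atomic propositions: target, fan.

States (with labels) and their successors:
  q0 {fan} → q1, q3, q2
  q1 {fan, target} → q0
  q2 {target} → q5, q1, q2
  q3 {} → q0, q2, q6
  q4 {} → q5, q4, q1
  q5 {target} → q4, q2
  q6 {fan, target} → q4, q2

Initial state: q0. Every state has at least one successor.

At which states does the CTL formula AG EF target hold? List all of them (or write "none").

States satisfying EF target: {q0, q1, q2, q3, q4, q5, q6}.
States satisfying AG EF target: {q0, q1, q2, q3, q4, q5, q6}.

{q0, q1, q2, q3, q4, q5, q6}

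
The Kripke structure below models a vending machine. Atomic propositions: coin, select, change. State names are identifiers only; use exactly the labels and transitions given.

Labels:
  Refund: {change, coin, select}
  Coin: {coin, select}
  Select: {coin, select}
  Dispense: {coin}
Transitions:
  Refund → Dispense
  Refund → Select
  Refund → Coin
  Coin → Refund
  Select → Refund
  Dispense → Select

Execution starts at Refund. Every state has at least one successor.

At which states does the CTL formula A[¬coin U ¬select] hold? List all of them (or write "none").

{Dispense}

States satisfying ¬coin: ∅.
States satisfying ¬select: {Dispense}.
States satisfying A[¬coin U ¬select]: {Dispense}.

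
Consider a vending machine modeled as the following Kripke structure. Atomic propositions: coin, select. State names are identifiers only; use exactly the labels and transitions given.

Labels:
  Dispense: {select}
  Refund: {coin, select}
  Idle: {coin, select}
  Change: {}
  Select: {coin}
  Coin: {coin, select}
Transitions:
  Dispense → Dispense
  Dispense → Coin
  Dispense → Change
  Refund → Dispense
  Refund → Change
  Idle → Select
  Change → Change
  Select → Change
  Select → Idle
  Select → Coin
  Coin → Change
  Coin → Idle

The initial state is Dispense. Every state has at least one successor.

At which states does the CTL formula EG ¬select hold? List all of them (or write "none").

{Change, Select}

States satisfying ¬select: {Change, Select}.
States satisfying EG ¬select: {Change, Select}.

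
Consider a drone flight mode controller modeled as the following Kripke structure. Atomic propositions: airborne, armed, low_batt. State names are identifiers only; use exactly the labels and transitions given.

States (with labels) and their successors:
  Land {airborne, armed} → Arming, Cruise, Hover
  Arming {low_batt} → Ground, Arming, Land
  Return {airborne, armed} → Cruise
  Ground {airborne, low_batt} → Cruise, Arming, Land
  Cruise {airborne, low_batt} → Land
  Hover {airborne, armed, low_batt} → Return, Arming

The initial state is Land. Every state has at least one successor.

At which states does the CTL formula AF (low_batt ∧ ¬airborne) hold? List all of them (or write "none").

{Arming}

States satisfying low_batt ∧ ¬airborne: {Arming}.
States satisfying AF (low_batt ∧ ¬airborne): {Arming}.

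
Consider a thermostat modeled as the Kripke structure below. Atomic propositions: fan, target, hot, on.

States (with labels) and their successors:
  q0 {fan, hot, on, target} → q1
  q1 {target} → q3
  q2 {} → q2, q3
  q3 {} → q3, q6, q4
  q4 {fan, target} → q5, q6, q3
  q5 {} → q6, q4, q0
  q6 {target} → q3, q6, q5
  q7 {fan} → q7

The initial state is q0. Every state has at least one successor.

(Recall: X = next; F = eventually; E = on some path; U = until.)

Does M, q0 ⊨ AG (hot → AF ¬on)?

States satisfying hot → AF ¬on: {q0, q1, q2, q3, q4, q5, q6, q7}.
States satisfying AG (hot → AF ¬on): {q0, q1, q2, q3, q4, q5, q6, q7}.
Every state reachable from q0 satisfies hot → AF ¬on.
q0 ∈ Sat(AG (hot → AF ¬on)).

Yes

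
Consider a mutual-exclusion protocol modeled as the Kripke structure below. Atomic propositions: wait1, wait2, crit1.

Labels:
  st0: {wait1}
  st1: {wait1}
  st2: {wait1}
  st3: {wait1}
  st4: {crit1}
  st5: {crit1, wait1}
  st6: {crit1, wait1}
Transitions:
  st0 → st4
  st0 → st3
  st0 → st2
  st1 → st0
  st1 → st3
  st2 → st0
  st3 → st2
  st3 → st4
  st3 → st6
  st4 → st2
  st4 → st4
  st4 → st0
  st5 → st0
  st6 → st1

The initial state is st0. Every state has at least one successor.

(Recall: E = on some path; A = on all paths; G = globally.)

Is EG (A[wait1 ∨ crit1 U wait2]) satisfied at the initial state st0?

No

States satisfying A[wait1 ∨ crit1 U wait2]: ∅.
States satisfying EG (A[wait1 ∨ crit1 U wait2]): ∅.
No suitable path/successor from st0 witnesses the formula.
st0 ∉ Sat(EG (A[wait1 ∨ crit1 U wait2])).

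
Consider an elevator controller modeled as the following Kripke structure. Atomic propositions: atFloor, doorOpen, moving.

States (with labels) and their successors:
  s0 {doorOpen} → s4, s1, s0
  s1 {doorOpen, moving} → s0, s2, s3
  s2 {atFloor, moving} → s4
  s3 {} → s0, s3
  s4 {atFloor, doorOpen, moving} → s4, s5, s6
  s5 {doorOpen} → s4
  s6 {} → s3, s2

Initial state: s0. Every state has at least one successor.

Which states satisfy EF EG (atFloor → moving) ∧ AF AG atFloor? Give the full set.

none

States satisfying EG (atFloor → moving): {s0, s1, s2, s3, s4, s5, s6}.
States satisfying EF EG (atFloor → moving): {s0, s1, s2, s3, s4, s5, s6}.
States satisfying AG atFloor: ∅.
States satisfying AF AG atFloor: ∅.
States satisfying EF EG (atFloor → moving) ∧ AF AG atFloor: ∅.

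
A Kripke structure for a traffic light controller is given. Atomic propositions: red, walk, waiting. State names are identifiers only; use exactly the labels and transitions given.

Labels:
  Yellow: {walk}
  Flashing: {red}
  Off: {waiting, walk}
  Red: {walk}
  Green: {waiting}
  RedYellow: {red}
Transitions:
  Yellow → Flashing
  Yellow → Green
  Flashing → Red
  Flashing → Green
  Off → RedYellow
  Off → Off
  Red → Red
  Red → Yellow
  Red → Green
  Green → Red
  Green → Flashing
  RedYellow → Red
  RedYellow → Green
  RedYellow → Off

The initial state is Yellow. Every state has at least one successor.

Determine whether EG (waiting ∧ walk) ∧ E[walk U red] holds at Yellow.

No

States satisfying waiting ∧ walk: {Off}.
States satisfying EG (waiting ∧ walk): {Off}.
States satisfying walk: {Yellow, Off, Red}.
States satisfying red: {Flashing, RedYellow}.
States satisfying E[walk U red]: {Yellow, Flashing, Off, Red, RedYellow}.
States satisfying EG (waiting ∧ walk) ∧ E[walk U red]: {Off}.
Yellow ∉ Sat(EG (waiting ∧ walk) ∧ E[walk U red]).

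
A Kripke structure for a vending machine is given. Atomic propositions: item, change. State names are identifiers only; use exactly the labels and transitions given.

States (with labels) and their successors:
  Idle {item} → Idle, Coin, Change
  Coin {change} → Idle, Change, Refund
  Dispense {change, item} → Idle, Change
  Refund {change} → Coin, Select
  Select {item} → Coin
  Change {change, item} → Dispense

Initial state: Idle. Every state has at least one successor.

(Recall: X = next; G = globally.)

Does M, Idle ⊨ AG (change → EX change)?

Holds

States satisfying change → EX change: {Idle, Coin, Dispense, Refund, Select, Change}.
States satisfying AG (change → EX change): {Idle, Coin, Dispense, Refund, Select, Change}.
Every state reachable from Idle satisfies change → EX change.
Idle ∈ Sat(AG (change → EX change)).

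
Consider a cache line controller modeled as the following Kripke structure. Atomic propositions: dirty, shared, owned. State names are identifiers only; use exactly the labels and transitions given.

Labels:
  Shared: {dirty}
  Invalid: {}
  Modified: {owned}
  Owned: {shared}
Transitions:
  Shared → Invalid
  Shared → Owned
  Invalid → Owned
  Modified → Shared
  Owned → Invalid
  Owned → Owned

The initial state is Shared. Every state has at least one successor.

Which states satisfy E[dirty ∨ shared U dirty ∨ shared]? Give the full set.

States satisfying dirty ∨ shared: {Shared, Owned}.
States satisfying E[dirty ∨ shared U dirty ∨ shared]: {Shared, Owned}.

{Shared, Owned}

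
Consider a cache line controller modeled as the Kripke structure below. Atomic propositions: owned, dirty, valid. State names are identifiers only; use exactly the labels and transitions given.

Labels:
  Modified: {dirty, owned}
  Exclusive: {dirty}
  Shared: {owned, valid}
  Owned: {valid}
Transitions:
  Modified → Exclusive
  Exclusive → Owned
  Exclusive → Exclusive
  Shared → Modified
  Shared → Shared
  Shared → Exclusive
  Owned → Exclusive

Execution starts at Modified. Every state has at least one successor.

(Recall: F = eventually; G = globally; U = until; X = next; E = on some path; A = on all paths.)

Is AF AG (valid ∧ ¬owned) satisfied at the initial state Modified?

No

States satisfying AG (valid ∧ ¬owned): ∅.
States satisfying AF AG (valid ∧ ¬owned): ∅.
There is a path from Modified along which AG (valid ∧ ¬owned) never holds.
Modified ∉ Sat(AF AG (valid ∧ ¬owned)).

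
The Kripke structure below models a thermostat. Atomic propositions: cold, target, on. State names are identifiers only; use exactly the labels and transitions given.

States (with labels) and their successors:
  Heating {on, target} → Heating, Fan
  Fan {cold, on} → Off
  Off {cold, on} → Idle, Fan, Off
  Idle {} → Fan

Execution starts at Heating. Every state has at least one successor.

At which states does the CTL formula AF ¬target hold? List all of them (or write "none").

States satisfying ¬target: {Fan, Off, Idle}.
States satisfying AF ¬target: {Fan, Off, Idle}.

{Fan, Off, Idle}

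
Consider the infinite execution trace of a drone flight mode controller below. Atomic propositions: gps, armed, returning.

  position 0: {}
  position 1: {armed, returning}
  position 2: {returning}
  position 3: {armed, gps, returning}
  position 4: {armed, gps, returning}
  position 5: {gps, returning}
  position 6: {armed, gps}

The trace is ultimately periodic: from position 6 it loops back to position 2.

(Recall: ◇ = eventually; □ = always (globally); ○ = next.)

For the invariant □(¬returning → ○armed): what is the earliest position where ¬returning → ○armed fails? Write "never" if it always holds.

Check ¬returning → ○armed at each position in order: 0 ✓, 1 ✓, 2 ✓, 3 ✓, 4 ✓, 5 ✓.
At position 6 the labels are {armed, gps} and the next position 2 has {returning}, so ¬returning → ○armed is false there. This is the first violation.

6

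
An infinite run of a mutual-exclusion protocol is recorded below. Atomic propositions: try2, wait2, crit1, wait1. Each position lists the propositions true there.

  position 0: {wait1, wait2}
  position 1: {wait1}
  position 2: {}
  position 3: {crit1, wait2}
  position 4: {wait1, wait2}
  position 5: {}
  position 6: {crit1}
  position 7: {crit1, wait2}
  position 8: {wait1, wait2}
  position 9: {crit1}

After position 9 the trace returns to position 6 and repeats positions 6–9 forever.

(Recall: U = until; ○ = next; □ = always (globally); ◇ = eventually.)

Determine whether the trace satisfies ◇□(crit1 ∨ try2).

□(crit1 ∨ try2) is false at every position 0..9, so it never becomes true and ◇□(crit1 ∨ try2) fails.

Violated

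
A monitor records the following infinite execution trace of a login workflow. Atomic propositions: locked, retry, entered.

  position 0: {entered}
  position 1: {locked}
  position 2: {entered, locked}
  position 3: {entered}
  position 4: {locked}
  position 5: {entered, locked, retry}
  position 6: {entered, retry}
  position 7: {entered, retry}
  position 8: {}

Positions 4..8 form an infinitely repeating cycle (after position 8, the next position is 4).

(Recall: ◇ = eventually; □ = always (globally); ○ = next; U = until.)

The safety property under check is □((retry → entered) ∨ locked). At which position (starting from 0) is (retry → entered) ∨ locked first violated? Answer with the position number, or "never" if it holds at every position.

(retry → entered) ∨ locked holds at every position 0..8, and those are all the positions the trace ever visits, so the invariant □((retry → entered) ∨ locked) is never violated.

never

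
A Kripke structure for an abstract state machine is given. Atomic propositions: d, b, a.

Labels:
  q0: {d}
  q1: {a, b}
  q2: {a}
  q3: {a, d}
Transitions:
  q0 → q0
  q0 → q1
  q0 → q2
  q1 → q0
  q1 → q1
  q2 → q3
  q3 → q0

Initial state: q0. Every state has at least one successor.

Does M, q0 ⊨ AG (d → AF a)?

States satisfying d → AF a: {q1, q2, q3}.
States satisfying AG (d → AF a): ∅.
q0 is reachable from q0 and violates d → AF a, so AG fails at q0.
q0 ∉ Sat(AG (d → AF a)).

Does not hold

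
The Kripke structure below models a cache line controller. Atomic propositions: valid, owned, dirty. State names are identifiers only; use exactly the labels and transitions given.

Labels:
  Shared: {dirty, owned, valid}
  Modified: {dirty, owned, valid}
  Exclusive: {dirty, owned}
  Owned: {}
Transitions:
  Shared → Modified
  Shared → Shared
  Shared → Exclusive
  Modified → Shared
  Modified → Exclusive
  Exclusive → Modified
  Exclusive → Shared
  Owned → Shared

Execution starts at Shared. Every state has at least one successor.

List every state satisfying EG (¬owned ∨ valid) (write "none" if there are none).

States satisfying ¬owned ∨ valid: {Shared, Modified, Owned}.
States satisfying EG (¬owned ∨ valid): {Shared, Modified, Owned}.

{Shared, Modified, Owned}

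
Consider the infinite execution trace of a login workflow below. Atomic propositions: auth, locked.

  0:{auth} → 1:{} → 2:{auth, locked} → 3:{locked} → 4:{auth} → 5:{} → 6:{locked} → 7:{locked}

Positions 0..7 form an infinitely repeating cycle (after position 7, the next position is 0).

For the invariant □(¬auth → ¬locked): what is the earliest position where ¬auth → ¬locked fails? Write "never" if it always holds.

3

Check ¬auth → ¬locked at each position in order: 0 ✓, 1 ✓, 2 ✓.
At position 3 the labels are {locked}, so ¬auth → ¬locked is false there. This is the first violation.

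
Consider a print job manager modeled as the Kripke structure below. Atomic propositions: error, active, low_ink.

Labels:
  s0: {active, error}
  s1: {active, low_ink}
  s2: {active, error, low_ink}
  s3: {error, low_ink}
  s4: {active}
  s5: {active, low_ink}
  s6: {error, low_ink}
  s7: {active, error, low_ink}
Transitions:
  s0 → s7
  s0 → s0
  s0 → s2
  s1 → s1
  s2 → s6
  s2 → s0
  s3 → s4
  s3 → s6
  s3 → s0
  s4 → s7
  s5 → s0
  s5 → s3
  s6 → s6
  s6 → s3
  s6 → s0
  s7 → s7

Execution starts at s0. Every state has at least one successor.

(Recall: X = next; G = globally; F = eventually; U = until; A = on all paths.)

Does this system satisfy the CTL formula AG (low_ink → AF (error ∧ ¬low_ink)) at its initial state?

States satisfying low_ink → AF (error ∧ ¬low_ink): {s0, s4}.
States satisfying AG (low_ink → AF (error ∧ ¬low_ink)): ∅.
s2 is reachable from s0 and violates low_ink → AF (error ∧ ¬low_ink), so AG fails at s0.
s0 ∉ Sat(AG (low_ink → AF (error ∧ ¬low_ink))).

Does not hold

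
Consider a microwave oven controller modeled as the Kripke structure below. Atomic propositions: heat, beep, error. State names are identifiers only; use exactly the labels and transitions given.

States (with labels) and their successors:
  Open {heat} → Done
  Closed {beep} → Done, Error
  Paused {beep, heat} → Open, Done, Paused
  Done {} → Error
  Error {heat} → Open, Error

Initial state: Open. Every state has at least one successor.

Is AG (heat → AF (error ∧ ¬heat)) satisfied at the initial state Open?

States satisfying heat → AF (error ∧ ¬heat): {Closed, Done}.
States satisfying AG (heat → AF (error ∧ ¬heat)): ∅.
Error is reachable from Open and violates heat → AF (error ∧ ¬heat), so AG fails at Open.
Open ∉ Sat(AG (heat → AF (error ∧ ¬heat))).

Violated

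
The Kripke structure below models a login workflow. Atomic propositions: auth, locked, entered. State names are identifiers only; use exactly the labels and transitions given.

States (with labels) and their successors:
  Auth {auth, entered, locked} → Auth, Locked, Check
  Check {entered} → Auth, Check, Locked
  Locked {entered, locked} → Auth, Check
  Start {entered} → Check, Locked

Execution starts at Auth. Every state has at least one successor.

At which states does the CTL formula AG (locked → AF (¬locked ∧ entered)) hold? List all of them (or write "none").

none

States satisfying locked → AF (¬locked ∧ entered): {Check, Start}.
States satisfying AG (locked → AF (¬locked ∧ entered)): ∅.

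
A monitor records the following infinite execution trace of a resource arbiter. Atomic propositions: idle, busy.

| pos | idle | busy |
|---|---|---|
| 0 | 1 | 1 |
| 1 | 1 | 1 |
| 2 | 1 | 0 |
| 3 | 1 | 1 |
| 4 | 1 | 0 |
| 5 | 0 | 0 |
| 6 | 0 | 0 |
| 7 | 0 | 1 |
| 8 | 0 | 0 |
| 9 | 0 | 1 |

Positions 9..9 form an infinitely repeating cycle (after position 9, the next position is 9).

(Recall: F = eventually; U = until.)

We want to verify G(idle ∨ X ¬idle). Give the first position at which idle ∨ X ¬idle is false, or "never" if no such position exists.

never

idle ∨ X ¬idle holds at every position 0..9, and those are all the positions the trace ever visits, so the invariant G(idle ∨ X ¬idle) is never violated.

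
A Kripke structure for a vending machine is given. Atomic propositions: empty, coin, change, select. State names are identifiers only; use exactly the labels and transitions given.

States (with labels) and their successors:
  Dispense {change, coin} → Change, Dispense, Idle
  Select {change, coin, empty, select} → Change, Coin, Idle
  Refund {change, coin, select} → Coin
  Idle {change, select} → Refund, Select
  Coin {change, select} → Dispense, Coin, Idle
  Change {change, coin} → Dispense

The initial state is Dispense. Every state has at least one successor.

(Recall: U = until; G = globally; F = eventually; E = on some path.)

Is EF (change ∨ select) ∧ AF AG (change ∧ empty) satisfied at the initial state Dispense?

States satisfying change ∨ select: {Dispense, Select, Refund, Idle, Coin, Change}.
States satisfying EF (change ∨ select): {Dispense, Select, Refund, Idle, Coin, Change}.
States satisfying AG (change ∧ empty): ∅.
States satisfying AF AG (change ∧ empty): ∅.
States satisfying EF (change ∨ select) ∧ AF AG (change ∧ empty): ∅.
Dispense ∉ Sat(EF (change ∨ select) ∧ AF AG (change ∧ empty)).

Does not hold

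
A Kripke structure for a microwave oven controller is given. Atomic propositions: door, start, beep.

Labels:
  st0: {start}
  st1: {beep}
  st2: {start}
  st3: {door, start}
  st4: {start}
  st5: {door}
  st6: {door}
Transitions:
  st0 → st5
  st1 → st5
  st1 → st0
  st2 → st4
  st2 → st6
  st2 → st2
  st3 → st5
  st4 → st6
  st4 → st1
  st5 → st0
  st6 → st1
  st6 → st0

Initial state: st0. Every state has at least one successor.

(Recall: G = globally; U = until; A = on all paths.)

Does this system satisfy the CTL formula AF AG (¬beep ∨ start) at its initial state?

States satisfying AG (¬beep ∨ start): {st0, st3, st5}.
States satisfying AF AG (¬beep ∨ start): {st0, st1, st3, st4, st5, st6}.
st0 ∈ Sat(AF AG (¬beep ∨ start)).

Holds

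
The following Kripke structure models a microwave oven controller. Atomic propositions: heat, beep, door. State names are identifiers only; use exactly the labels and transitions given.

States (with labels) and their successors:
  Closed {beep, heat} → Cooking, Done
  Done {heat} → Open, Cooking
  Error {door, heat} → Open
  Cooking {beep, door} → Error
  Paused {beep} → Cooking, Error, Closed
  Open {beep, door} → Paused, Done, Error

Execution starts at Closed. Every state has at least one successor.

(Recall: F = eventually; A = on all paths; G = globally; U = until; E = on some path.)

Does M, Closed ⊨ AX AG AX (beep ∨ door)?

Violated

States satisfying AG AX (beep ∨ door): ∅.
States satisfying AX AG AX (beep ∨ door): ∅.
Closed ∉ Sat(AX AG AX (beep ∨ door)).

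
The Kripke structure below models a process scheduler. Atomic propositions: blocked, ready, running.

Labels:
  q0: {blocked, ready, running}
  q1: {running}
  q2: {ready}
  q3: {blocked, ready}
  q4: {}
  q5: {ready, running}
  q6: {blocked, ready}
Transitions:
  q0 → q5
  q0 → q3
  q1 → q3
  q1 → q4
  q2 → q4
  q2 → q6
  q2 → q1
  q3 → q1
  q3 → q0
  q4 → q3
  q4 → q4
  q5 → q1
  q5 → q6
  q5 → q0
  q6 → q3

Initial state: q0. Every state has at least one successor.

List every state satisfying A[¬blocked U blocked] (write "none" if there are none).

{q0, q3, q6}

States satisfying ¬blocked: {q1, q2, q4, q5}.
States satisfying blocked: {q0, q3, q6}.
States satisfying A[¬blocked U blocked]: {q0, q3, q6}.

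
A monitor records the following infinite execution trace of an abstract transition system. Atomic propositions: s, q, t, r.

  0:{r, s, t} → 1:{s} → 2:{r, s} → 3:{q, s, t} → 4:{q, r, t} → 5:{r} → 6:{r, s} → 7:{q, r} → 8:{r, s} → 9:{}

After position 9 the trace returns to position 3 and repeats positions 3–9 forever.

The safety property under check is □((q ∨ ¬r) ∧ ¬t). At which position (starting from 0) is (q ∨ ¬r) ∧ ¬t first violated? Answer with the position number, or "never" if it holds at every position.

0

At position 0 the labels are {r, s, t}, so (q ∨ ¬r) ∧ ¬t is false there. This is the first violation.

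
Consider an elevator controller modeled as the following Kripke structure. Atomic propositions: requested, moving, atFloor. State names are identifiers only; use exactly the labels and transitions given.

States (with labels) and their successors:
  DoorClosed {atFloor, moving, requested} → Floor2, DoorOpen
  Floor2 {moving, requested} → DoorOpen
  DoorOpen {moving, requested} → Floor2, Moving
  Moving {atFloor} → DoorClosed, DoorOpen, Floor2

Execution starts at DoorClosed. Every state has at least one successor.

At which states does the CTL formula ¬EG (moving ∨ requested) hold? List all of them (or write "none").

{Moving}

States satisfying moving ∨ requested: {DoorClosed, Floor2, DoorOpen}.
States satisfying EG (moving ∨ requested): {DoorClosed, Floor2, DoorOpen}.
States satisfying ¬EG (moving ∨ requested): {Moving}.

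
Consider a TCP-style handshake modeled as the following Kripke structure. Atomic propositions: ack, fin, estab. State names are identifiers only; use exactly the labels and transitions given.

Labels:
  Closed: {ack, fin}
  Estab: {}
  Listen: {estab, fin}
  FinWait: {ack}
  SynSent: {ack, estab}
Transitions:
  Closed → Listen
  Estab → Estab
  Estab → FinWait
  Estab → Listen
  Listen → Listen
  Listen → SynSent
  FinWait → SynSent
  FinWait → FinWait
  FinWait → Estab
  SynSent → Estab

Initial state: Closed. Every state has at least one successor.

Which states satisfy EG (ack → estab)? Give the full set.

States satisfying ack → estab: {Estab, Listen, SynSent}.
States satisfying EG (ack → estab): {Estab, Listen, SynSent}.

{Estab, Listen, SynSent}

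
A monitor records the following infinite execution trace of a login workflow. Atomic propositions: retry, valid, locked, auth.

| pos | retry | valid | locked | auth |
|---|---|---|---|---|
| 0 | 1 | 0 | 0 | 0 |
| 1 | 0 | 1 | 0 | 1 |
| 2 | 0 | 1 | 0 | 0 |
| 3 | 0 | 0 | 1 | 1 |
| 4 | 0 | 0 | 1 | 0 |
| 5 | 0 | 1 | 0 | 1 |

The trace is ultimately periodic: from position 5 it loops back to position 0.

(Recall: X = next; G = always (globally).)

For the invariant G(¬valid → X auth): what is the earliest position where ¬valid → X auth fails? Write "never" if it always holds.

Check ¬valid → X auth at each position in order: 0 ✓, 1 ✓, 2 ✓.
At position 3 the labels are {auth, locked} and the next position 4 has {locked}, so ¬valid → X auth is false there. This is the first violation.

3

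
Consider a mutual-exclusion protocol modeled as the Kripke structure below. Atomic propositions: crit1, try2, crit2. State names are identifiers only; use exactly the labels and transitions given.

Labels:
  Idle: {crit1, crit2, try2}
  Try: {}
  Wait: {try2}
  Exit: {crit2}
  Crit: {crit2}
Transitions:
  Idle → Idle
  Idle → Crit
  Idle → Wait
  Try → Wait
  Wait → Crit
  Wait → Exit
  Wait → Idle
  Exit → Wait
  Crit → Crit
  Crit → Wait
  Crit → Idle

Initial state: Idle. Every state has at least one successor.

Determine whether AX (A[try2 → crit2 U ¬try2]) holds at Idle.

Violated

States satisfying A[try2 → crit2 U ¬try2]: {Try, Exit, Crit}.
States satisfying AX (A[try2 → crit2 U ¬try2]): ∅.
Idle ∉ Sat(AX (A[try2 → crit2 U ¬try2])).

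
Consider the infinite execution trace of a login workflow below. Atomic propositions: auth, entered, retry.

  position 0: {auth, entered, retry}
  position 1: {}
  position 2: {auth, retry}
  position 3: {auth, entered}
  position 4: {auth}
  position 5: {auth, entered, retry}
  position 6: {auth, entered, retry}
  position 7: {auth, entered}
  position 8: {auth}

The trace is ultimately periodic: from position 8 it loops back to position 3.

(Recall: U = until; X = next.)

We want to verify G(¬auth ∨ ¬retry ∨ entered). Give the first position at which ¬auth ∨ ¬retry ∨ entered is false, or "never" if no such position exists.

Check ¬auth ∨ ¬retry ∨ entered at each position in order: 0 ✓, 1 ✓.
At position 2 the labels are {auth, retry}, so ¬auth ∨ ¬retry ∨ entered is false there. This is the first violation.

2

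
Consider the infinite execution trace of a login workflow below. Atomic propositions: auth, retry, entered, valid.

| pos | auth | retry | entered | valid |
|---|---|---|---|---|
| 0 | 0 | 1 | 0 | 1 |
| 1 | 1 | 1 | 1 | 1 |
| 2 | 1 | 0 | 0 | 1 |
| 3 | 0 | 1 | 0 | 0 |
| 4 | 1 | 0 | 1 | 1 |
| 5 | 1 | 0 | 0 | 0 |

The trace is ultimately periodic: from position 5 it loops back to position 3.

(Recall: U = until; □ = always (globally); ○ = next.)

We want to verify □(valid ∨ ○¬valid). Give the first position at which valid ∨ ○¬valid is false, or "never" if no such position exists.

Check valid ∨ ○¬valid at each position in order: 0 ✓, 1 ✓, 2 ✓.
At position 3 the labels are {retry} and the next position 4 has {auth, entered, valid}, so valid ∨ ○¬valid is false there. This is the first violation.

3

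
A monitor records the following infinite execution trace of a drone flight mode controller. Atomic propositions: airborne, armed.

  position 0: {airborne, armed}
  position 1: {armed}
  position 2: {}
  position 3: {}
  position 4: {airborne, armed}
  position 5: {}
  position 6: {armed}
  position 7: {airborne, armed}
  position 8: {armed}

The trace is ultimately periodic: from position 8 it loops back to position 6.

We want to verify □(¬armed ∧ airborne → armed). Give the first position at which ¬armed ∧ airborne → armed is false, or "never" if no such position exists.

never

¬armed ∧ airborne → armed holds at every position 0..8, and those are all the positions the trace ever visits, so the invariant □(¬armed ∧ airborne → armed) is never violated.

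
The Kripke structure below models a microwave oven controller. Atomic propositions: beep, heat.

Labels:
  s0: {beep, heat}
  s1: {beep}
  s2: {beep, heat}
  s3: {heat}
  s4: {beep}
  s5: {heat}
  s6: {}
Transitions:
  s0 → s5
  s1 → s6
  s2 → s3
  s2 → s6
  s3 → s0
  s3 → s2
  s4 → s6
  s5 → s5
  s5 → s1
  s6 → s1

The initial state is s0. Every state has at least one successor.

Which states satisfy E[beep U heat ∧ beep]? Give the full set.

States satisfying beep: {s0, s1, s2, s4}.
States satisfying heat ∧ beep: {s0, s2}.
States satisfying E[beep U heat ∧ beep]: {s0, s2}.

{s0, s2}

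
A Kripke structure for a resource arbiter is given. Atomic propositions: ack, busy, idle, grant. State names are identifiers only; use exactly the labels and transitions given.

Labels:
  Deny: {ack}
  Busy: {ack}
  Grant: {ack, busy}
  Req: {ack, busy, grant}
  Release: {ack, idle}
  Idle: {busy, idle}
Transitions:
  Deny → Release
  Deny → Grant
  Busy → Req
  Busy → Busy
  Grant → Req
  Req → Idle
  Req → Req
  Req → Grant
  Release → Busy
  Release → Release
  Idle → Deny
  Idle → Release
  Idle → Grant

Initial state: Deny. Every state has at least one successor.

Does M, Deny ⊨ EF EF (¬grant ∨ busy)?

States satisfying EF (¬grant ∨ busy): {Deny, Busy, Grant, Req, Release, Idle}.
States satisfying EF EF (¬grant ∨ busy): {Deny, Busy, Grant, Req, Release, Idle}.
Some path from Deny reaches a state where EF (¬grant ∨ busy) holds.
Deny ∈ Sat(EF EF (¬grant ∨ busy)).

Yes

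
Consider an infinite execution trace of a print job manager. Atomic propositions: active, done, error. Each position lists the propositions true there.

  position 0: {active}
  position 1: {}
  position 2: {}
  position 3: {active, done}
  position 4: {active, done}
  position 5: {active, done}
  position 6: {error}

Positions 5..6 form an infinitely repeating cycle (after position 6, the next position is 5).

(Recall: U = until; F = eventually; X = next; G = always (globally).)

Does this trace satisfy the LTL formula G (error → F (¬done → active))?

Satisfied

error → F (¬done → active) holds at every position 0..6, and those are all positions ever visited, so G (error → F (¬done → active)) holds.
Positions where error holds: 6.
Check F (¬done → active) at each: 6→ok.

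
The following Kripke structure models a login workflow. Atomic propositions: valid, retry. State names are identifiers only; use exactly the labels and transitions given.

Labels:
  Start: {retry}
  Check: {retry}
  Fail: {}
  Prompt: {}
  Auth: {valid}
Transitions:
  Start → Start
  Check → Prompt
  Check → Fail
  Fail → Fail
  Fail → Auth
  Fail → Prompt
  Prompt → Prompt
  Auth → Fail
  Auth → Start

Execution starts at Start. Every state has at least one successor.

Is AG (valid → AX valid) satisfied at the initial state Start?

States satisfying valid → AX valid: {Start, Check, Fail, Prompt}.
States satisfying AG (valid → AX valid): {Start, Prompt}.
Every state reachable from Start satisfies valid → AX valid.
Start ∈ Sat(AG (valid → AX valid)).

Holds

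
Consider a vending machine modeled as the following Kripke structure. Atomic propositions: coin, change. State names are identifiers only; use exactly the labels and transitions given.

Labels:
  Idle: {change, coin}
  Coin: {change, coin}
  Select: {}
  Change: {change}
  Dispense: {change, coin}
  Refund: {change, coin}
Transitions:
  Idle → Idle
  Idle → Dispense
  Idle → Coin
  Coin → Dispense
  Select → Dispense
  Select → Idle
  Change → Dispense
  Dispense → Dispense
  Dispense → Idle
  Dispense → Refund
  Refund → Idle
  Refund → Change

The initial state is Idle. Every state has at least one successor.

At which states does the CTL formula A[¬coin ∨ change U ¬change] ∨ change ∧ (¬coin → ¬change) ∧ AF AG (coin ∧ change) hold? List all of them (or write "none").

{Select}

States satisfying ¬coin ∨ change: {Idle, Coin, Select, Change, Dispense, Refund}.
States satisfying ¬change: {Select}.
States satisfying A[¬coin ∨ change U ¬change]: {Select}.
States satisfying ¬coin: {Select, Change}.
States satisfying ¬coin → ¬change: {Idle, Coin, Select, Dispense, Refund}.
States satisfying change ∧ (¬coin → ¬change): {Idle, Coin, Dispense, Refund}.
States satisfying AG (coin ∧ change): ∅.
States satisfying AF AG (coin ∧ change): ∅.
States satisfying change ∧ (¬coin → ¬change) ∧ AF AG (coin ∧ change): ∅.
States satisfying A[¬coin ∨ change U ¬change] ∨ change ∧ (¬coin → ¬change) ∧ AF AG (coin ∧ change): {Select}.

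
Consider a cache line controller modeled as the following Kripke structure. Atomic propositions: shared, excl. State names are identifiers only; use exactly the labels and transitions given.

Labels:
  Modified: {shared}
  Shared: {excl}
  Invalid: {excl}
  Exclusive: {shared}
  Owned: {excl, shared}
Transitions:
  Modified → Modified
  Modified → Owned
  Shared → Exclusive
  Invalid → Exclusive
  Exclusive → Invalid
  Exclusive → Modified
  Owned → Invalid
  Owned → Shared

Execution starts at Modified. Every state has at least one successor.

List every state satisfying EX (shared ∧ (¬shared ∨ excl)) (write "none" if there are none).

{Modified}

States satisfying shared ∧ (¬shared ∨ excl): {Owned}.
States satisfying EX (shared ∧ (¬shared ∨ excl)): {Modified}.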